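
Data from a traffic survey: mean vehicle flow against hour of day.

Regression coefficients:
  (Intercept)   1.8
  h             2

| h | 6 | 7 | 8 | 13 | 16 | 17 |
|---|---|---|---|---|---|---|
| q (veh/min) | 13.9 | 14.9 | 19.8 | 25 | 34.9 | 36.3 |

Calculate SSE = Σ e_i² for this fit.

SSE = 14.12

h=6: q̂ = 1.8 + 2·6 = 13.8; e = 13.9 − 13.8 = 0.1
h=7: q̂ = 1.8 + 2·7 = 15.8; e = 14.9 − 15.8 = -0.9
h=8: q̂ = 1.8 + 2·8 = 17.8; e = 19.8 − 17.8 = 2
h=13: q̂ = 1.8 + 2·13 = 27.8; e = 25 − 27.8 = -2.8
h=16: q̂ = 1.8 + 2·16 = 33.8; e = 34.9 − 33.8 = 1.1
h=17: q̂ = 1.8 + 2·17 = 35.8; e = 36.3 − 35.8 = 0.5
SSE = 0.01 + 0.81 + 4 + 7.84 + 1.21 + 0.25 = 14.12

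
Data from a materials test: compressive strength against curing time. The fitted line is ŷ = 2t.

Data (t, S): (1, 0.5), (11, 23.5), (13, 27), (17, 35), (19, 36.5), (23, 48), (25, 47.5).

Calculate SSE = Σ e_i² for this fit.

SSE = 19

t=1: ŷ = 2·1 = 2; e = 0.5 − 2 = -1.5
t=11: ŷ = 2·11 = 22; e = 23.5 − 22 = 1.5
t=13: ŷ = 2·13 = 26; e = 27 − 26 = 1
t=17: ŷ = 2·17 = 34; e = 35 − 34 = 1
t=19: ŷ = 2·19 = 38; e = 36.5 − 38 = -1.5
t=23: ŷ = 2·23 = 46; e = 48 − 46 = 2
t=25: ŷ = 2·25 = 50; e = 47.5 − 50 = -2.5
SSE = 2.25 + 2.25 + 1 + 1 + 2.25 + 4 + 6.25 = 19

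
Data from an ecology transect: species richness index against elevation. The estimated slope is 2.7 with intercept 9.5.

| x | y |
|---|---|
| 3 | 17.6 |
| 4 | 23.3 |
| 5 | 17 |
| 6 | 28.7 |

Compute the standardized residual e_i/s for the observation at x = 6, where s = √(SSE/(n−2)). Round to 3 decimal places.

0.577

x=3: ŷ = 9.5 + 2.7·3 = 17.6; e = 17.6 − 17.6 = 0
x=4: ŷ = 9.5 + 2.7·4 = 20.3; e = 23.3 − 20.3 = 3
x=5: ŷ = 9.5 + 2.7·5 = 23; e = 17 − 23 = -6
x=6: ŷ = 9.5 + 2.7·6 = 25.7; e = 28.7 − 25.7 = 3
SSE = 0 + 9 + 36 + 9 = 54
s = √(54/2) = 5.19615
e/s = 3 / 5.19615 = 0.577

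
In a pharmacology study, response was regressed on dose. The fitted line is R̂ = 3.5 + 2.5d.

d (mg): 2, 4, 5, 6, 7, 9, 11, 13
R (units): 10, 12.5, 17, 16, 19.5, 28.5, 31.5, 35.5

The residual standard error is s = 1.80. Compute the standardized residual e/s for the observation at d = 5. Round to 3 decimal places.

0.556

R̂ = 3.5 + 2.5·5 = 16
e = 17 − 16 = 1
e/s = 1 / 1.80 = 0.556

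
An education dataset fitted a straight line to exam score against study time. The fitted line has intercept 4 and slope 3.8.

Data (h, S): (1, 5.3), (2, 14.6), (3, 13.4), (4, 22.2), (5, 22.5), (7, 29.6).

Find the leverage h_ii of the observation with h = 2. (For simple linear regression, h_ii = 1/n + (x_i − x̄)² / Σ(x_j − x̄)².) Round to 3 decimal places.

h̄ = (1 + 2 + 3 + 4 + 5 + 7)/6 = 3.66667
Σ(h − h̄)² = 7.11111 + 2.77778 + 0.444444 + 0.111111 + 1.77778 + 11.1111 = 23.3333
h = 1/6 + (-1.66667)²/23.3333 = 0.166667 + 0.119048 = 0.286

h = 0.286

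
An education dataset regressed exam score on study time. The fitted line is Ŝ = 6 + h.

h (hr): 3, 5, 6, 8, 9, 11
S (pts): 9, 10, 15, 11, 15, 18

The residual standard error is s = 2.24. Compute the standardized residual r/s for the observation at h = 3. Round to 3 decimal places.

0.000

Ŝ = 6 + 3 = 9
r = 9 − 9 = 0
r/s = 0 / 2.24 = 0.000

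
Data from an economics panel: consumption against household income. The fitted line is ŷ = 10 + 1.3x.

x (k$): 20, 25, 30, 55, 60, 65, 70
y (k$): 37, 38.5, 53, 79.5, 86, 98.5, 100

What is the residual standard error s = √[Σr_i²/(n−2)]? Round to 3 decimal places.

x=20: ŷ = 10 + 1.3·20 = 36; r = 37 − 36 = 1
x=25: ŷ = 10 + 1.3·25 = 42.5; r = 38.5 − 42.5 = -4
x=30: ŷ = 10 + 1.3·30 = 49; r = 53 − 49 = 4
x=55: ŷ = 10 + 1.3·55 = 81.5; r = 79.5 − 81.5 = -2
x=60: ŷ = 10 + 1.3·60 = 88; r = 86 − 88 = -2
x=65: ŷ = 10 + 1.3·65 = 94.5; r = 98.5 − 94.5 = 4
x=70: ŷ = 10 + 1.3·70 = 101; r = 100 − 101 = -1
SSE = 1 + 16 + 16 + 4 + 4 + 16 + 1 = 58
s = √(58/5) = √11.6 ≈ 3.406

s = 3.406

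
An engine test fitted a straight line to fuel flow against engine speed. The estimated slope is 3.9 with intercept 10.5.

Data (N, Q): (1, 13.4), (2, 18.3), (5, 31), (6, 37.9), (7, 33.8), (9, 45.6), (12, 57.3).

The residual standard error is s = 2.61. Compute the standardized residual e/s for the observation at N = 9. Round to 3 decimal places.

Q̂ = 10.5 + 3.9·9 = 45.6
e = 45.6 − 45.6 = 0
e/s = 0 / 2.61 = 0.000

0.000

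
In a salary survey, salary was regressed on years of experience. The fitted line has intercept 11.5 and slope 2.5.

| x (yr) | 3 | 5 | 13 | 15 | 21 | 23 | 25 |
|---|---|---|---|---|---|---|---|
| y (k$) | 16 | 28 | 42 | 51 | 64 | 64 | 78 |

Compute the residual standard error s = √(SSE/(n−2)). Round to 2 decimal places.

x=3: ŷ = 11.5 + 2.5·3 = 19; e = 16 − 19 = -3
x=5: ŷ = 11.5 + 2.5·5 = 24; e = 28 − 24 = 4
x=13: ŷ = 11.5 + 2.5·13 = 44; e = 42 − 44 = -2
x=15: ŷ = 11.5 + 2.5·15 = 49; e = 51 − 49 = 2
x=21: ŷ = 11.5 + 2.5·21 = 64; e = 64 − 64 = 0
x=23: ŷ = 11.5 + 2.5·23 = 69; e = 64 − 69 = -5
x=25: ŷ = 11.5 + 2.5·25 = 74; e = 78 − 74 = 4
SSE = 9 + 16 + 4 + 4 + 0 + 25 + 16 = 74
s = √(74/5) = √14.8 ≈ 3.85

s = 3.85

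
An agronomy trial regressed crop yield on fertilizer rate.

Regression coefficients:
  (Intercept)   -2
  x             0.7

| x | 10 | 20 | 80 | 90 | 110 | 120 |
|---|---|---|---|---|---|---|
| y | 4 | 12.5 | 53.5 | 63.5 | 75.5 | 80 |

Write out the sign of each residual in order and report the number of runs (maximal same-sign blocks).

5 runs

x=10: ŷ = -2 + 0.7·10 = 5; e = 4 − 5 = -1
x=20: ŷ = -2 + 0.7·20 = 12; e = 12.5 − 12 = 0.5
x=80: ŷ = -2 + 0.7·80 = 54; e = 53.5 − 54 = -0.5
x=90: ŷ = -2 + 0.7·90 = 61; e = 63.5 − 61 = 2.5
x=110: ŷ = -2 + 0.7·110 = 75; e = 75.5 − 75 = 0.5
x=120: ŷ = -2 + 0.7·120 = 82; e = 80 − 82 = -2
Signs: − + − + + −
Runs: −×1, +×1, −×1, +×2, −×1 → 5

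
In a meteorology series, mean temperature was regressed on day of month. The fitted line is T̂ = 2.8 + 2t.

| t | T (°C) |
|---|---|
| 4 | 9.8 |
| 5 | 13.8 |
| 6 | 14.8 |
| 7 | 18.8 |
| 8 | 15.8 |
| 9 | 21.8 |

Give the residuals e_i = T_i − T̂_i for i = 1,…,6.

-1, 1, 0, 2, -3, 1

t=4: T̂ = 2.8 + 2·4 = 10.8; e = 9.8 − 10.8 = -1
t=5: T̂ = 2.8 + 2·5 = 12.8; e = 13.8 − 12.8 = 1
t=6: T̂ = 2.8 + 2·6 = 14.8; e = 14.8 − 14.8 = 0
t=7: T̂ = 2.8 + 2·7 = 16.8; e = 18.8 − 16.8 = 2
t=8: T̂ = 2.8 + 2·8 = 18.8; e = 15.8 − 18.8 = -3
t=9: T̂ = 2.8 + 2·9 = 20.8; e = 21.8 − 20.8 = 1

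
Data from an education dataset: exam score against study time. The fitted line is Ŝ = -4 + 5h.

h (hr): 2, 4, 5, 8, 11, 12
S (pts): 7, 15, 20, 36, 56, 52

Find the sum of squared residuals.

h=2: Ŝ = -4 + 5·2 = 6; e = 7 − 6 = 1
h=4: Ŝ = -4 + 5·4 = 16; e = 15 − 16 = -1
h=5: Ŝ = -4 + 5·5 = 21; e = 20 − 21 = -1
h=8: Ŝ = -4 + 5·8 = 36; e = 36 − 36 = 0
h=11: Ŝ = -4 + 5·11 = 51; e = 56 − 51 = 5
h=12: Ŝ = -4 + 5·12 = 56; e = 52 − 56 = -4
SSE = 1 + 1 + 1 + 0 + 25 + 16 = 44

SSE = 44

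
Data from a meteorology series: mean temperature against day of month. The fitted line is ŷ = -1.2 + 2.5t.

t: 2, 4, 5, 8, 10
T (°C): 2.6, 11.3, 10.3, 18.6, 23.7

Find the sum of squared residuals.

t=2: ŷ = -1.2 + 2.5·2 = 3.8; e = 2.6 − 3.8 = -1.2
t=4: ŷ = -1.2 + 2.5·4 = 8.8; e = 11.3 − 8.8 = 2.5
t=5: ŷ = -1.2 + 2.5·5 = 11.3; e = 10.3 − 11.3 = -1
t=8: ŷ = -1.2 + 2.5·8 = 18.8; e = 18.6 − 18.8 = -0.2
t=10: ŷ = -1.2 + 2.5·10 = 23.8; e = 23.7 − 23.8 = -0.1
SSE = 1.44 + 6.25 + 1 + 0.04 + 0.01 = 8.74

SSE = 8.74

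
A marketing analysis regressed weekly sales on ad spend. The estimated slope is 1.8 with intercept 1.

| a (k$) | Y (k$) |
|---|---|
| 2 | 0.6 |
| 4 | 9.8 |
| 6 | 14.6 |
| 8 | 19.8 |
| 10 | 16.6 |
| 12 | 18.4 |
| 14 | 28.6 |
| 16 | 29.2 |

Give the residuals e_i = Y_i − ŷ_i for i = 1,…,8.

a=2: ŷ = 1 + 1.8·2 = 4.6; e = 0.6 − 4.6 = -4
a=4: ŷ = 1 + 1.8·4 = 8.2; e = 9.8 − 8.2 = 1.6
a=6: ŷ = 1 + 1.8·6 = 11.8; e = 14.6 − 11.8 = 2.8
a=8: ŷ = 1 + 1.8·8 = 15.4; e = 19.8 − 15.4 = 4.4
a=10: ŷ = 1 + 1.8·10 = 19; e = 16.6 − 19 = -2.4
a=12: ŷ = 1 + 1.8·12 = 22.6; e = 18.4 − 22.6 = -4.2
a=14: ŷ = 1 + 1.8·14 = 26.2; e = 28.6 − 26.2 = 2.4
a=16: ŷ = 1 + 1.8·16 = 29.8; e = 29.2 − 29.8 = -0.6

-4, 1.6, 2.8, 4.4, -2.4, -4.2, 2.4, -0.6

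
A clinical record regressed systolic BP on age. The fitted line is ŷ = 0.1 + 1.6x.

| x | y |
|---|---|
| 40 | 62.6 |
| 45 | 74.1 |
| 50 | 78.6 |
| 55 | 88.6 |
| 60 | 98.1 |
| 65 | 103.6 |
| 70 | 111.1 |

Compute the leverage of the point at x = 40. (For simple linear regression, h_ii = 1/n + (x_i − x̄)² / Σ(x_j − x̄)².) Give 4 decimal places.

x̄ = (40 + 45 + 50 + 55 + 60 + 65 + 70)/7 = 55
Σ(x − x̄)² = 225 + 100 + 25 + 0 + 25 + 100 + 225 = 700
h = 1/7 + (-15)²/700 = 0.142857 + 0.321429 = 0.4643

h = 0.4643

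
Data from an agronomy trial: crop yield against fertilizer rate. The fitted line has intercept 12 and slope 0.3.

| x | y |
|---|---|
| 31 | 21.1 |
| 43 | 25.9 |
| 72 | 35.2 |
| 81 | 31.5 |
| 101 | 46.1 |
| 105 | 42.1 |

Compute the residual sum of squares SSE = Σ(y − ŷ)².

x=31: ŷ = 12 + 0.3·31 = 21.3; e = 21.1 − 21.3 = -0.2
x=43: ŷ = 12 + 0.3·43 = 24.9; e = 25.9 − 24.9 = 1
x=72: ŷ = 12 + 0.3·72 = 33.6; e = 35.2 − 33.6 = 1.6
x=81: ŷ = 12 + 0.3·81 = 36.3; e = 31.5 − 36.3 = -4.8
x=101: ŷ = 12 + 0.3·101 = 42.3; e = 46.1 − 42.3 = 3.8
x=105: ŷ = 12 + 0.3·105 = 43.5; e = 42.1 − 43.5 = -1.4
SSE = 0.04 + 1 + 2.56 + 23.04 + 14.44 + 1.96 = 43.04

SSE = 43.04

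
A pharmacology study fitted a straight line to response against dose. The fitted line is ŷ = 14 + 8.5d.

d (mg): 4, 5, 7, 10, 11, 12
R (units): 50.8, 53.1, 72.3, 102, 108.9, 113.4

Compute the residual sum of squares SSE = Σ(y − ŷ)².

SSE = 38.56

d=4: ŷ = 14 + 8.5·4 = 48; e = 50.8 − 48 = 2.8
d=5: ŷ = 14 + 8.5·5 = 56.5; e = 53.1 − 56.5 = -3.4
d=7: ŷ = 14 + 8.5·7 = 73.5; e = 72.3 − 73.5 = -1.2
d=10: ŷ = 14 + 8.5·10 = 99; e = 102 − 99 = 3
d=11: ŷ = 14 + 8.5·11 = 107.5; e = 108.9 − 107.5 = 1.4
d=12: ŷ = 14 + 8.5·12 = 116; e = 113.4 − 116 = -2.6
SSE = 7.84 + 11.56 + 1.44 + 9 + 1.96 + 6.76 = 38.56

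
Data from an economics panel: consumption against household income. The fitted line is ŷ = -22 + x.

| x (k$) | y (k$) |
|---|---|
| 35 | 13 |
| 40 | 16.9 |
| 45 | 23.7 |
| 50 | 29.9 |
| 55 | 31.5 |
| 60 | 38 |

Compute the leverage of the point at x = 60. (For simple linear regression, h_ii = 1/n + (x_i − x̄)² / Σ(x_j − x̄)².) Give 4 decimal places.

h = 0.5238

x̄ = (35 + 40 + 45 + 50 + 55 + 60)/6 = 47.5
Σ(x − x̄)² = 156.25 + 56.25 + 6.25 + 6.25 + 56.25 + 156.25 = 437.5
h = 1/6 + (12.5)²/437.5 = 0.166667 + 0.357143 = 0.5238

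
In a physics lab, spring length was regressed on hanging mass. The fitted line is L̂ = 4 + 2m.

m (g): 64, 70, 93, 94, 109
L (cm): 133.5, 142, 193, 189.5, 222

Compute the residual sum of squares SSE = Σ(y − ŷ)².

m=64: L̂ = 4 + 2·64 = 132; e = 133.5 − 132 = 1.5
m=70: L̂ = 4 + 2·70 = 144; e = 142 − 144 = -2
m=93: L̂ = 4 + 2·93 = 190; e = 193 − 190 = 3
m=94: L̂ = 4 + 2·94 = 192; e = 189.5 − 192 = -2.5
m=109: L̂ = 4 + 2·109 = 222; e = 222 − 222 = 0
SSE = 2.25 + 4 + 9 + 6.25 + 0 = 21.5

SSE = 21.5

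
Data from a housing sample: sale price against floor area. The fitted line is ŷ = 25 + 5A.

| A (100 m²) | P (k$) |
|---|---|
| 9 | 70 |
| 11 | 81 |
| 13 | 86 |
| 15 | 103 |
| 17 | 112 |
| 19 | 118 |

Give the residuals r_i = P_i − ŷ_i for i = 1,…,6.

A=9: ŷ = 25 + 5·9 = 70; r = 70 − 70 = 0
A=11: ŷ = 25 + 5·11 = 80; r = 81 − 80 = 1
A=13: ŷ = 25 + 5·13 = 90; r = 86 − 90 = -4
A=15: ŷ = 25 + 5·15 = 100; r = 103 − 100 = 3
A=17: ŷ = 25 + 5·17 = 110; r = 112 − 110 = 2
A=19: ŷ = 25 + 5·19 = 120; r = 118 − 120 = -2

0, 1, -4, 3, 2, -2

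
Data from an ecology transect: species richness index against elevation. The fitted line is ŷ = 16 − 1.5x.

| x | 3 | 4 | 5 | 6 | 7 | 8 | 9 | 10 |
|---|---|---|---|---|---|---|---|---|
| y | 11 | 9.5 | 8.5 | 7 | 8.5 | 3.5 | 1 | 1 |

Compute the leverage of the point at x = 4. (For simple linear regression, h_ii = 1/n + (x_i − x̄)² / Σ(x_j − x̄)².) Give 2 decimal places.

x̄ = (3 + 4 + 5 + 6 + 7 + 8 + 9 + 10)/8 = 6.5
Σ(x − x̄)² = 12.25 + 6.25 + 2.25 + 0.25 + 0.25 + 2.25 + 6.25 + 12.25 = 42
h = 1/8 + (-2.5)²/42 = 0.125 + 0.14881 = 0.27

h = 0.27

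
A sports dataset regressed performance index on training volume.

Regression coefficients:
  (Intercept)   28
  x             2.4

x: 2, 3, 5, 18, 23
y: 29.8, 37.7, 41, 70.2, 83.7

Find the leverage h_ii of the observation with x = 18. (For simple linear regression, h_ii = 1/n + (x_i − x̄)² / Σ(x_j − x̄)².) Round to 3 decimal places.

x̄ = (2 + 3 + 5 + 18 + 23)/5 = 10.2
Σ(x − x̄)² = 67.24 + 51.84 + 27.04 + 60.84 + 163.84 = 370.8
h = 1/5 + (7.8)²/370.8 = 0.2 + 0.164078 = 0.364

h = 0.364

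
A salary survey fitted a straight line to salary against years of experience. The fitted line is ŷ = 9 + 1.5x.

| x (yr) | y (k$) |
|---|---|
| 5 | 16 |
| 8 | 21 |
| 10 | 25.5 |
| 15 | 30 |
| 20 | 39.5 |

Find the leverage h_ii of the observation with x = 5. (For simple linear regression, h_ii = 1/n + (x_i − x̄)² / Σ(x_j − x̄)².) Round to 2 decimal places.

h = 0.51

x̄ = (5 + 8 + 10 + 15 + 20)/5 = 11.6
Σ(x − x̄)² = 43.56 + 12.96 + 2.56 + 11.56 + 70.56 = 141.2
h = 1/5 + (-6.6)²/141.2 = 0.2 + 0.308499 = 0.51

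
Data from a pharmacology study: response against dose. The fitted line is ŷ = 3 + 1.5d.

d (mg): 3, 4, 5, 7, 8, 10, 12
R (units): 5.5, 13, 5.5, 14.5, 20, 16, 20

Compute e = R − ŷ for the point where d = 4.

e = 4

ŷ = 3 + 1.5·4 = 9
e = 13 − 9 = 4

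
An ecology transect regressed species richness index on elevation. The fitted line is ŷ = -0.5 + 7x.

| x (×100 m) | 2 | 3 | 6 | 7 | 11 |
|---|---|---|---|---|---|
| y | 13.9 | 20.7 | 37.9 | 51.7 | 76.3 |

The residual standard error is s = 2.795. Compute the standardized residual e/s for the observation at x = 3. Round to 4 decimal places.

ŷ = -0.5 + 7·3 = 20.5
e = 20.7 − 20.5 = 0.2
e/s = 0.2 / 2.795 = 0.0716

0.0716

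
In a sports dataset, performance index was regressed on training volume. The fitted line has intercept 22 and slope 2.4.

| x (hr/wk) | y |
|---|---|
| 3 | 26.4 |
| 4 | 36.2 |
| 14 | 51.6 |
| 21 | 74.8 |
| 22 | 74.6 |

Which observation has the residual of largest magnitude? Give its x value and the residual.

x = 4, e = 4.6

x=3: ŷ = 22 + 2.4·3 = 29.2; e = 26.4 − 29.2 = -2.8
x=4: ŷ = 22 + 2.4·4 = 31.6; e = 36.2 − 31.6 = 4.6
x=14: ŷ = 22 + 2.4·14 = 55.6; e = 51.6 − 55.6 = -4
x=21: ŷ = 22 + 2.4·21 = 72.4; e = 74.8 − 72.4 = 2.4
x=22: ŷ = 22 + 2.4·22 = 74.8; e = 74.6 − 74.8 = -0.2
Largest |e| is 4.6 at x = 4, residual 4.6.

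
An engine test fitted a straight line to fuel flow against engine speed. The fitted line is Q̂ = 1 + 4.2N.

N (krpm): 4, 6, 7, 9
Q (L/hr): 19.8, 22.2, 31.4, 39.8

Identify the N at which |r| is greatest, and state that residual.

N = 6, r = -4

N=4: Q̂ = 1 + 4.2·4 = 17.8; r = 19.8 − 17.8 = 2
N=6: Q̂ = 1 + 4.2·6 = 26.2; r = 22.2 − 26.2 = -4
N=7: Q̂ = 1 + 4.2·7 = 30.4; r = 31.4 − 30.4 = 1
N=9: Q̂ = 1 + 4.2·9 = 38.8; r = 39.8 − 38.8 = 1
Largest |r| is 4 at N = 6, residual -4.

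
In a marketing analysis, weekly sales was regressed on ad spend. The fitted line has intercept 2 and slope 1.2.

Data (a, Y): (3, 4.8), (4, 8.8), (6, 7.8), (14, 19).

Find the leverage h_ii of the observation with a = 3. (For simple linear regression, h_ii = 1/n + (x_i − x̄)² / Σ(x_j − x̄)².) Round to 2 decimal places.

h = 0.44

ā = (3 + 4 + 6 + 14)/4 = 6.75
Σ(a − ā)² = 14.0625 + 7.5625 + 0.5625 + 52.5625 = 74.75
h = 1/4 + (-3.75)²/74.75 = 0.25 + 0.188127 = 0.44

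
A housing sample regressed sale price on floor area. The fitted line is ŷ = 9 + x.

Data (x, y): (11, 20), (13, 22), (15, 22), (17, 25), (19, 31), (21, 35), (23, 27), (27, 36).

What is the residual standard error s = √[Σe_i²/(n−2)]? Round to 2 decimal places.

s = 3.27

x=11: ŷ = 9 + 11 = 20; e = 20 − 20 = 0
x=13: ŷ = 9 + 13 = 22; e = 22 − 22 = 0
x=15: ŷ = 9 + 15 = 24; e = 22 − 24 = -2
x=17: ŷ = 9 + 17 = 26; e = 25 − 26 = -1
x=19: ŷ = 9 + 19 = 28; e = 31 − 28 = 3
x=21: ŷ = 9 + 21 = 30; e = 35 − 30 = 5
x=23: ŷ = 9 + 23 = 32; e = 27 − 32 = -5
x=27: ŷ = 9 + 27 = 36; e = 36 − 36 = 0
SSE = 0 + 0 + 4 + 1 + 9 + 25 + 25 + 0 = 64
s = √(64/6) = √10.6667 ≈ 3.27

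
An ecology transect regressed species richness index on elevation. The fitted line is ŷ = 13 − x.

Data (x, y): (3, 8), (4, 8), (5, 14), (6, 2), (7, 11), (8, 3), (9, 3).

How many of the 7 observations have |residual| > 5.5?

1

x=3: ŷ = 13 − 3 = 10; e = 8 − 10 = -2
x=4: ŷ = 13 − 4 = 9; e = 8 − 9 = -1
x=5: ŷ = 13 − 5 = 8; e = 14 − 8 = 6
x=6: ŷ = 13 − 6 = 7; e = 2 − 7 = -5
x=7: ŷ = 13 − 7 = 6; e = 11 − 6 = 5
x=8: ŷ = 13 − 8 = 5; e = 3 − 5 = -2
x=9: ŷ = 13 − 9 = 4; e = 3 − 4 = -1
|e| > 5.5: x=5 (|e|=6) → 1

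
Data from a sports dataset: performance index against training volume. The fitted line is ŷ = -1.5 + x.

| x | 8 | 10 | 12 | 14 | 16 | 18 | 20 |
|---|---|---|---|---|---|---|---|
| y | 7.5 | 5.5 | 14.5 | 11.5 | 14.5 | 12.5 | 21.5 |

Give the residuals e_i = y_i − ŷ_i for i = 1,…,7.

x=8: ŷ = -1.5 + 8 = 6.5; e = 7.5 − 6.5 = 1
x=10: ŷ = -1.5 + 10 = 8.5; e = 5.5 − 8.5 = -3
x=12: ŷ = -1.5 + 12 = 10.5; e = 14.5 − 10.5 = 4
x=14: ŷ = -1.5 + 14 = 12.5; e = 11.5 − 12.5 = -1
x=16: ŷ = -1.5 + 16 = 14.5; e = 14.5 − 14.5 = 0
x=18: ŷ = -1.5 + 18 = 16.5; e = 12.5 − 16.5 = -4
x=20: ŷ = -1.5 + 20 = 18.5; e = 21.5 − 18.5 = 3

1, -3, 4, -1, 0, -4, 3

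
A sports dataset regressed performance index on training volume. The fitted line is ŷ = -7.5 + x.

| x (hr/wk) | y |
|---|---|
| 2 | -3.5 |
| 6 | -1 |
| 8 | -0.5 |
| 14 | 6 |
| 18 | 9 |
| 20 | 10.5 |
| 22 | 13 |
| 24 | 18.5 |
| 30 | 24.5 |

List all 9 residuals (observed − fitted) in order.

x=2: ŷ = -7.5 + 2 = -5.5; e = -3.5 − (-5.5) = 2
x=6: ŷ = -7.5 + 6 = -1.5; e = -1 − (-1.5) = 0.5
x=8: ŷ = -7.5 + 8 = 0.5; e = -0.5 − 0.5 = -1
x=14: ŷ = -7.5 + 14 = 6.5; e = 6 − 6.5 = -0.5
x=18: ŷ = -7.5 + 18 = 10.5; e = 9 − 10.5 = -1.5
x=20: ŷ = -7.5 + 20 = 12.5; e = 10.5 − 12.5 = -2
x=22: ŷ = -7.5 + 22 = 14.5; e = 13 − 14.5 = -1.5
x=24: ŷ = -7.5 + 24 = 16.5; e = 18.5 − 16.5 = 2
x=30: ŷ = -7.5 + 30 = 22.5; e = 24.5 − 22.5 = 2

2, 0.5, -1, -0.5, -1.5, -2, -1.5, 2, 2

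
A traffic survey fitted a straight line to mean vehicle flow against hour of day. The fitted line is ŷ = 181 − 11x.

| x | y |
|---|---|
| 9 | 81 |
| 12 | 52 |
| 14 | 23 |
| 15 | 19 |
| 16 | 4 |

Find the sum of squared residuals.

x=9: ŷ = 181 − 11·9 = 82; e = 81 − 82 = -1
x=12: ŷ = 181 − 11·12 = 49; e = 52 − 49 = 3
x=14: ŷ = 181 − 11·14 = 27; e = 23 − 27 = -4
x=15: ŷ = 181 − 11·15 = 16; e = 19 − 16 = 3
x=16: ŷ = 181 − 11·16 = 5; e = 4 − 5 = -1
SSE = 1 + 9 + 16 + 9 + 1 = 36

SSE = 36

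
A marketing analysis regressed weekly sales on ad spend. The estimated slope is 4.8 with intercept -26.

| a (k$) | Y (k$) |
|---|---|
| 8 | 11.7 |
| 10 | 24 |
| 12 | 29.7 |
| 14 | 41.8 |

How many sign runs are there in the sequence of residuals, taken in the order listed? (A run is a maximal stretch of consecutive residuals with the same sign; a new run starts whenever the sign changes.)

a=8: ŷ = -26 + 4.8·8 = 12.4; e = 11.7 − 12.4 = -0.7
a=10: ŷ = -26 + 4.8·10 = 22; e = 24 − 22 = 2
a=12: ŷ = -26 + 4.8·12 = 31.6; e = 29.7 − 31.6 = -1.9
a=14: ŷ = -26 + 4.8·14 = 41.2; e = 41.8 − 41.2 = 0.6
Signs: − + − +
Runs: −×1, +×1, −×1, +×1 → 4

4 runs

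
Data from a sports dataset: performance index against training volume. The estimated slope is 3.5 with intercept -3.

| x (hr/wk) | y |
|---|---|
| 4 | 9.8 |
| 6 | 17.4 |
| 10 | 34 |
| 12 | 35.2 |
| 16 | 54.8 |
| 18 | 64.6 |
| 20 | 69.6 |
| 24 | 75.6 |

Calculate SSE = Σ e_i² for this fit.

x=4: ŷ = -3 + 3.5·4 = 11; e = 9.8 − 11 = -1.2
x=6: ŷ = -3 + 3.5·6 = 18; e = 17.4 − 18 = -0.6
x=10: ŷ = -3 + 3.5·10 = 32; e = 34 − 32 = 2
x=12: ŷ = -3 + 3.5·12 = 39; e = 35.2 − 39 = -3.8
x=16: ŷ = -3 + 3.5·16 = 53; e = 54.8 − 53 = 1.8
x=18: ŷ = -3 + 3.5·18 = 60; e = 64.6 − 60 = 4.6
x=20: ŷ = -3 + 3.5·20 = 67; e = 69.6 − 67 = 2.6
x=24: ŷ = -3 + 3.5·24 = 81; e = 75.6 − 81 = -5.4
SSE = 1.44 + 0.36 + 4 + 14.44 + 3.24 + 21.16 + 6.76 + 29.16 = 80.56

SSE = 80.56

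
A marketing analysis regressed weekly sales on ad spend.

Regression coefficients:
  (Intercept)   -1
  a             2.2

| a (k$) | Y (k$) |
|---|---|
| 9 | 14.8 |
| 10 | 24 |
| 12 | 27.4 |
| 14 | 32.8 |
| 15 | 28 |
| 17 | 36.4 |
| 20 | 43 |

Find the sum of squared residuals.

SSE = 54

a=9: Ŷ = -1 + 2.2·9 = 18.8; e = 14.8 − 18.8 = -4
a=10: Ŷ = -1 + 2.2·10 = 21; e = 24 − 21 = 3
a=12: Ŷ = -1 + 2.2·12 = 25.4; e = 27.4 − 25.4 = 2
a=14: Ŷ = -1 + 2.2·14 = 29.8; e = 32.8 − 29.8 = 3
a=15: Ŷ = -1 + 2.2·15 = 32; e = 28 − 32 = -4
a=17: Ŷ = -1 + 2.2·17 = 36.4; e = 36.4 − 36.4 = 0
a=20: Ŷ = -1 + 2.2·20 = 43; e = 43 − 43 = 0
SSE = 16 + 9 + 4 + 9 + 16 + 0 + 0 = 54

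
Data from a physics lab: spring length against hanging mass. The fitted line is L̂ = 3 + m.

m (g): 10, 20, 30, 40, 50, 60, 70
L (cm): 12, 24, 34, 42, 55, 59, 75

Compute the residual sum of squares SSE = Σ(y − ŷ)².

m=10: L̂ = 3 + 10 = 13; r = 12 − 13 = -1
m=20: L̂ = 3 + 20 = 23; r = 24 − 23 = 1
m=30: L̂ = 3 + 30 = 33; r = 34 − 33 = 1
m=40: L̂ = 3 + 40 = 43; r = 42 − 43 = -1
m=50: L̂ = 3 + 50 = 53; r = 55 − 53 = 2
m=60: L̂ = 3 + 60 = 63; r = 59 − 63 = -4
m=70: L̂ = 3 + 70 = 73; r = 75 − 73 = 2
SSE = 1 + 1 + 1 + 1 + 4 + 16 + 4 = 28

SSE = 28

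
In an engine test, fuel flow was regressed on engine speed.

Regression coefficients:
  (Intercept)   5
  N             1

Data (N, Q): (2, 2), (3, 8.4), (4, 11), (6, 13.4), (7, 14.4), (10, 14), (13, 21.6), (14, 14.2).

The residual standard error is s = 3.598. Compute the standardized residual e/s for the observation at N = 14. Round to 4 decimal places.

-1.3341

ŷ = 5 + 14 = 19
e = 14.2 − 19 = -4.8
e/s = -4.8 / 3.598 = -1.3341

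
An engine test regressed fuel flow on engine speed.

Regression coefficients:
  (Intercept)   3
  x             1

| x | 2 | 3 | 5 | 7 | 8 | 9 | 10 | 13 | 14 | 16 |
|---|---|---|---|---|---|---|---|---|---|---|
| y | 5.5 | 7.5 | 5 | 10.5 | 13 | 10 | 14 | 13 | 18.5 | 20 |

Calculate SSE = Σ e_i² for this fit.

SSE = 33

x=2: ŷ = 3 + 2 = 5; e = 5.5 − 5 = 0.5
x=3: ŷ = 3 + 3 = 6; e = 7.5 − 6 = 1.5
x=5: ŷ = 3 + 5 = 8; e = 5 − 8 = -3
x=7: ŷ = 3 + 7 = 10; e = 10.5 − 10 = 0.5
x=8: ŷ = 3 + 8 = 11; e = 13 − 11 = 2
x=9: ŷ = 3 + 9 = 12; e = 10 − 12 = -2
x=10: ŷ = 3 + 10 = 13; e = 14 − 13 = 1
x=13: ŷ = 3 + 13 = 16; e = 13 − 16 = -3
x=14: ŷ = 3 + 14 = 17; e = 18.5 − 17 = 1.5
x=16: ŷ = 3 + 16 = 19; e = 20 − 19 = 1
SSE = 0.25 + 2.25 + 9 + 0.25 + 4 + 4 + 1 + 9 + 2.25 + 1 = 33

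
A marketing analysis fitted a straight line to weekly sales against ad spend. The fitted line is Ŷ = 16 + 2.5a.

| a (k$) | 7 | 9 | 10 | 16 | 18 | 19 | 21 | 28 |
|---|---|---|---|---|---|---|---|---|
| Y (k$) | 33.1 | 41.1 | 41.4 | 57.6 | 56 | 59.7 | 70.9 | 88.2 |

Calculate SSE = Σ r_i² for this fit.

a=7: Ŷ = 16 + 2.5·7 = 33.5; r = 33.1 − 33.5 = -0.4
a=9: Ŷ = 16 + 2.5·9 = 38.5; r = 41.1 − 38.5 = 2.6
a=10: Ŷ = 16 + 2.5·10 = 41; r = 41.4 − 41 = 0.4
a=16: Ŷ = 16 + 2.5·16 = 56; r = 57.6 − 56 = 1.6
a=18: Ŷ = 16 + 2.5·18 = 61; r = 56 − 61 = -5
a=19: Ŷ = 16 + 2.5·19 = 63.5; r = 59.7 − 63.5 = -3.8
a=21: Ŷ = 16 + 2.5·21 = 68.5; r = 70.9 − 68.5 = 2.4
a=28: Ŷ = 16 + 2.5·28 = 86; r = 88.2 − 86 = 2.2
SSE = 0.16 + 6.76 + 0.16 + 2.56 + 25 + 14.44 + 5.76 + 4.84 = 59.68

SSE = 59.68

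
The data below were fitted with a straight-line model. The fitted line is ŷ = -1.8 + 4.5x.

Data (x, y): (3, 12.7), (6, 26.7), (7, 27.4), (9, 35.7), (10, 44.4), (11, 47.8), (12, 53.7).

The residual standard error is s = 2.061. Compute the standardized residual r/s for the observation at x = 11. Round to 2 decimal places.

0.05

ŷ = -1.8 + 4.5·11 = 47.7
r = 47.8 − 47.7 = 0.1
r/s = 0.1 / 2.061 = 0.05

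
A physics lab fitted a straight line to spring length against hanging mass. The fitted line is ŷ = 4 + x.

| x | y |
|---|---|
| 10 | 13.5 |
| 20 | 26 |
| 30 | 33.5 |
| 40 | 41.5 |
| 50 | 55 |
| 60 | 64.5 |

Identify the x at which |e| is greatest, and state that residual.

x = 40, e = -2.5

x=10: ŷ = 4 + 10 = 14; e = 13.5 − 14 = -0.5
x=20: ŷ = 4 + 20 = 24; e = 26 − 24 = 2
x=30: ŷ = 4 + 30 = 34; e = 33.5 − 34 = -0.5
x=40: ŷ = 4 + 40 = 44; e = 41.5 − 44 = -2.5
x=50: ŷ = 4 + 50 = 54; e = 55 − 54 = 1
x=60: ŷ = 4 + 60 = 64; e = 64.5 − 64 = 0.5
Largest |e| is 2.5 at x = 40, residual -2.5.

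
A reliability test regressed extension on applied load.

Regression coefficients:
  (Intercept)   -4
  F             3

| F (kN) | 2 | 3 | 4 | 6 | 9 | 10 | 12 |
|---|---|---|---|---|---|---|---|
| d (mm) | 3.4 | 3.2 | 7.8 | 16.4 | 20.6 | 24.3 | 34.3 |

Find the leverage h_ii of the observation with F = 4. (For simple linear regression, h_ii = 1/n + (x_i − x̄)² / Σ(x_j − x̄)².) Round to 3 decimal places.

F̄ = (2 + 3 + 4 + 6 + 9 + 10 + 12)/7 = 6.57143
Σ(F − F̄)² = 20.898 + 12.7551 + 6.61224 + 0.326531 + 5.89796 + 11.7551 + 29.4694 = 87.7143
h = 1/7 + (-2.57143)²/87.7143 = 0.142857 + 0.0753839 = 0.218

h = 0.218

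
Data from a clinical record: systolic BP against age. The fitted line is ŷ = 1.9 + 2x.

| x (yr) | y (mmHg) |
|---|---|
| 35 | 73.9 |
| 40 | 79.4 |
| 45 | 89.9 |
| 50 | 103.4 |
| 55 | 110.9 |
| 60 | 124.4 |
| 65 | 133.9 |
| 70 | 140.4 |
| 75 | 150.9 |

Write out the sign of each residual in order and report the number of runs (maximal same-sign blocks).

6 runs

x=35: ŷ = 1.9 + 2·35 = 71.9; e = 73.9 − 71.9 = 2
x=40: ŷ = 1.9 + 2·40 = 81.9; e = 79.4 − 81.9 = -2.5
x=45: ŷ = 1.9 + 2·45 = 91.9; e = 89.9 − 91.9 = -2
x=50: ŷ = 1.9 + 2·50 = 101.9; e = 103.4 − 101.9 = 1.5
x=55: ŷ = 1.9 + 2·55 = 111.9; e = 110.9 − 111.9 = -1
x=60: ŷ = 1.9 + 2·60 = 121.9; e = 124.4 − 121.9 = 2.5
x=65: ŷ = 1.9 + 2·65 = 131.9; e = 133.9 − 131.9 = 2
x=70: ŷ = 1.9 + 2·70 = 141.9; e = 140.4 − 141.9 = -1.5
x=75: ŷ = 1.9 + 2·75 = 151.9; e = 150.9 − 151.9 = -1
Signs: + − − + − + + − −
Runs: +×1, −×2, +×1, −×1, +×2, −×2 → 6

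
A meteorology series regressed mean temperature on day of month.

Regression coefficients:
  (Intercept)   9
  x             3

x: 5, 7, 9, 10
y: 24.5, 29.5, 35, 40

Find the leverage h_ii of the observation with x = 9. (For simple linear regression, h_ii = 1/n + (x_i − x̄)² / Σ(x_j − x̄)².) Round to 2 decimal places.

x̄ = (5 + 7 + 9 + 10)/4 = 7.75
Σ(x − x̄)² = 7.5625 + 0.5625 + 1.5625 + 5.0625 = 14.75
h = 1/4 + (1.25)²/14.75 = 0.25 + 0.105932 = 0.36

h = 0.36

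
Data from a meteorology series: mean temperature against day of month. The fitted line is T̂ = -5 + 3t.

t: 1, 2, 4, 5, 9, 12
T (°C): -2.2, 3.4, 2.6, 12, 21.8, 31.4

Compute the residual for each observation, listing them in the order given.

t=1: T̂ = -5 + 3·1 = -2; e = -2.2 − (-2) = -0.2
t=2: T̂ = -5 + 3·2 = 1; e = 3.4 − 1 = 2.4
t=4: T̂ = -5 + 3·4 = 7; e = 2.6 − 7 = -4.4
t=5: T̂ = -5 + 3·5 = 10; e = 12 − 10 = 2
t=9: T̂ = -5 + 3·9 = 22; e = 21.8 − 22 = -0.2
t=12: T̂ = -5 + 3·12 = 31; e = 31.4 − 31 = 0.4

-0.2, 2.4, -4.4, 2, -0.2, 0.4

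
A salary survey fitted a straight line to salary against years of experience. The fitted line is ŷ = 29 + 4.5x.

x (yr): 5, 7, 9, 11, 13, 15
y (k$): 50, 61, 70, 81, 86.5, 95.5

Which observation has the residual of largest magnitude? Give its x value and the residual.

x = 11, e = 2.5

x=5: ŷ = 29 + 4.5·5 = 51.5; e = 50 − 51.5 = -1.5
x=7: ŷ = 29 + 4.5·7 = 60.5; e = 61 − 60.5 = 0.5
x=9: ŷ = 29 + 4.5·9 = 69.5; e = 70 − 69.5 = 0.5
x=11: ŷ = 29 + 4.5·11 = 78.5; e = 81 − 78.5 = 2.5
x=13: ŷ = 29 + 4.5·13 = 87.5; e = 86.5 − 87.5 = -1
x=15: ŷ = 29 + 4.5·15 = 96.5; e = 95.5 − 96.5 = -1
Largest |e| is 2.5 at x = 11, residual 2.5.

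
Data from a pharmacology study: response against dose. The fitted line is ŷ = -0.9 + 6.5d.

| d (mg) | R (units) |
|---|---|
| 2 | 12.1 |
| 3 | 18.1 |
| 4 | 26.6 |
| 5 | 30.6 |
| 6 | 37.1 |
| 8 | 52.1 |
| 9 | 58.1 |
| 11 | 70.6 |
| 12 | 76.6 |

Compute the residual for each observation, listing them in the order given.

d=2: ŷ = -0.9 + 6.5·2 = 12.1; e = 12.1 − 12.1 = 0
d=3: ŷ = -0.9 + 6.5·3 = 18.6; e = 18.1 − 18.6 = -0.5
d=4: ŷ = -0.9 + 6.5·4 = 25.1; e = 26.6 − 25.1 = 1.5
d=5: ŷ = -0.9 + 6.5·5 = 31.6; e = 30.6 − 31.6 = -1
d=6: ŷ = -0.9 + 6.5·6 = 38.1; e = 37.1 − 38.1 = -1
d=8: ŷ = -0.9 + 6.5·8 = 51.1; e = 52.1 − 51.1 = 1
d=9: ŷ = -0.9 + 6.5·9 = 57.6; e = 58.1 − 57.6 = 0.5
d=11: ŷ = -0.9 + 6.5·11 = 70.6; e = 70.6 − 70.6 = 0
d=12: ŷ = -0.9 + 6.5·12 = 77.1; e = 76.6 − 77.1 = -0.5

0, -0.5, 1.5, -1, -1, 1, 0.5, 0, -0.5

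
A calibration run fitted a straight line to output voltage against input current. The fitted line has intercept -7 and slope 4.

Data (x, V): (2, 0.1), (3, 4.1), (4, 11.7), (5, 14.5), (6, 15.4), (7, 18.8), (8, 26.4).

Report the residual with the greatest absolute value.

x=2: V̂ = -7 + 4·2 = 1; r = 0.1 − 1 = -0.9
x=3: V̂ = -7 + 4·3 = 5; r = 4.1 − 5 = -0.9
x=4: V̂ = -7 + 4·4 = 9; r = 11.7 − 9 = 2.7
x=5: V̂ = -7 + 4·5 = 13; r = 14.5 − 13 = 1.5
x=6: V̂ = -7 + 4·6 = 17; r = 15.4 − 17 = -1.6
x=7: V̂ = -7 + 4·7 = 21; r = 18.8 − 21 = -2.2
x=8: V̂ = -7 + 4·8 = 25; r = 26.4 − 25 = 1.4
Largest |r| is 2.7 at x = 4, residual 2.7.

r = 2.7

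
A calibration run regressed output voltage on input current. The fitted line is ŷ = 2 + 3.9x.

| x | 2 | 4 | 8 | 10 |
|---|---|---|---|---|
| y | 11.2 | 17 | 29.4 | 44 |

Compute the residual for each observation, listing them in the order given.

x=2: ŷ = 2 + 3.9·2 = 9.8; e = 11.2 − 9.8 = 1.4
x=4: ŷ = 2 + 3.9·4 = 17.6; e = 17 − 17.6 = -0.6
x=8: ŷ = 2 + 3.9·8 = 33.2; e = 29.4 − 33.2 = -3.8
x=10: ŷ = 2 + 3.9·10 = 41; e = 44 − 41 = 3

1.4, -0.6, -3.8, 3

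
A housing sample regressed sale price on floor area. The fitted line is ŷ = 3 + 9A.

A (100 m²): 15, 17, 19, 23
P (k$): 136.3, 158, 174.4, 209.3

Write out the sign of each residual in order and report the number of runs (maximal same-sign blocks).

3 runs

A=15: ŷ = 3 + 9·15 = 138; e = 136.3 − 138 = -1.7
A=17: ŷ = 3 + 9·17 = 156; e = 158 − 156 = 2
A=19: ŷ = 3 + 9·19 = 174; e = 174.4 − 174 = 0.4
A=23: ŷ = 3 + 9·23 = 210; e = 209.3 − 210 = -0.7
Signs: − + + −
Runs: −×1, +×2, −×1 → 3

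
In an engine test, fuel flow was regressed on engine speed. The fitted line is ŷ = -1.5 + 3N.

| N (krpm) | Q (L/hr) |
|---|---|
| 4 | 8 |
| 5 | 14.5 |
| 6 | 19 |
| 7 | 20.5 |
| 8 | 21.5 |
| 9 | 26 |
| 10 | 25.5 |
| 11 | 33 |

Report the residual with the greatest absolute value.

r = -3

N=4: ŷ = -1.5 + 3·4 = 10.5; r = 8 − 10.5 = -2.5
N=5: ŷ = -1.5 + 3·5 = 13.5; r = 14.5 − 13.5 = 1
N=6: ŷ = -1.5 + 3·6 = 16.5; r = 19 − 16.5 = 2.5
N=7: ŷ = -1.5 + 3·7 = 19.5; r = 20.5 − 19.5 = 1
N=8: ŷ = -1.5 + 3·8 = 22.5; r = 21.5 − 22.5 = -1
N=9: ŷ = -1.5 + 3·9 = 25.5; r = 26 − 25.5 = 0.5
N=10: ŷ = -1.5 + 3·10 = 28.5; r = 25.5 − 28.5 = -3
N=11: ŷ = -1.5 + 3·11 = 31.5; r = 33 − 31.5 = 1.5
Largest |r| is 3 at N = 10, residual -3.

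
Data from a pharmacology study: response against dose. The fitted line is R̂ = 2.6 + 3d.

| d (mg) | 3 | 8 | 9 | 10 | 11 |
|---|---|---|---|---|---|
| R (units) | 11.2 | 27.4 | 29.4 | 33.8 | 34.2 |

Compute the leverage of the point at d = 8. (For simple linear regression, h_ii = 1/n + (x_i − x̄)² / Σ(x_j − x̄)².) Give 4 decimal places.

h = 0.2010

d̄ = (3 + 8 + 9 + 10 + 11)/5 = 8.2
Σ(d − d̄)² = 27.04 + 0.04 + 0.64 + 3.24 + 7.84 = 38.8
h = 1/5 + (-0.2)²/38.8 = 0.2 + 0.00103093 = 0.2010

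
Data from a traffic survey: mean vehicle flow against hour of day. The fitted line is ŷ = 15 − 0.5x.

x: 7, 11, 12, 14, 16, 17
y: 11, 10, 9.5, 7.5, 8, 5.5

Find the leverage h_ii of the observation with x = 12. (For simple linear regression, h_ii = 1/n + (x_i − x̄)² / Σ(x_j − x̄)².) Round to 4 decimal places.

h = 0.1771

x̄ = (7 + 11 + 12 + 14 + 16 + 17)/6 = 12.8333
Σ(x − x̄)² = 34.0278 + 3.36111 + 0.694444 + 1.36111 + 10.0278 + 17.3611 = 66.8333
h = 1/6 + (-0.833333)²/66.8333 = 0.166667 + 0.0103907 = 0.1771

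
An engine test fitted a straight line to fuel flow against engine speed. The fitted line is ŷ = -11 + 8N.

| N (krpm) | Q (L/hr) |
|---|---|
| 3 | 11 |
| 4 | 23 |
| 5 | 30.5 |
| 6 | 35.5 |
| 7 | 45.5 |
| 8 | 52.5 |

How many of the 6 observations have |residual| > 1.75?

2

N=3: ŷ = -11 + 8·3 = 13; e = 11 − 13 = -2
N=4: ŷ = -11 + 8·4 = 21; e = 23 − 21 = 2
N=5: ŷ = -11 + 8·5 = 29; e = 30.5 − 29 = 1.5
N=6: ŷ = -11 + 8·6 = 37; e = 35.5 − 37 = -1.5
N=7: ŷ = -11 + 8·7 = 45; e = 45.5 − 45 = 0.5
N=8: ŷ = -11 + 8·8 = 53; e = 52.5 − 53 = -0.5
|e| > 1.75: N=3 (|e|=2), N=4 (|e|=2) → 2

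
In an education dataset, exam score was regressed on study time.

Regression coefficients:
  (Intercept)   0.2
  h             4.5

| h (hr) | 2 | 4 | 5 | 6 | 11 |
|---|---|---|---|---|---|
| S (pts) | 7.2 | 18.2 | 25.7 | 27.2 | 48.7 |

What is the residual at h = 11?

ŷ = 0.2 + 4.5·11 = 49.7
r = 48.7 − 49.7 = -1

r = -1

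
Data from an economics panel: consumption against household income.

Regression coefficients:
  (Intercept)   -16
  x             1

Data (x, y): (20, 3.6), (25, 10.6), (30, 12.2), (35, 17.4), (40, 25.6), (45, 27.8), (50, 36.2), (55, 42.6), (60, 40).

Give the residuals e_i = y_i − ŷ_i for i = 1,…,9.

-0.4, 1.6, -1.8, -1.6, 1.6, -1.2, 2.2, 3.6, -4

x=20: ŷ = -16 + 20 = 4; e = 3.6 − 4 = -0.4
x=25: ŷ = -16 + 25 = 9; e = 10.6 − 9 = 1.6
x=30: ŷ = -16 + 30 = 14; e = 12.2 − 14 = -1.8
x=35: ŷ = -16 + 35 = 19; e = 17.4 − 19 = -1.6
x=40: ŷ = -16 + 40 = 24; e = 25.6 − 24 = 1.6
x=45: ŷ = -16 + 45 = 29; e = 27.8 − 29 = -1.2
x=50: ŷ = -16 + 50 = 34; e = 36.2 − 34 = 2.2
x=55: ŷ = -16 + 55 = 39; e = 42.6 − 39 = 3.6
x=60: ŷ = -16 + 60 = 44; e = 40 − 44 = -4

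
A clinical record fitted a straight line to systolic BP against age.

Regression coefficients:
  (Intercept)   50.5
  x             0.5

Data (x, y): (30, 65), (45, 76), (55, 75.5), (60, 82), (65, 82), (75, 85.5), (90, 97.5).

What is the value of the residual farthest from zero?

x=30: ŷ = 50.5 + 0.5·30 = 65.5; e = 65 − 65.5 = -0.5
x=45: ŷ = 50.5 + 0.5·45 = 73; e = 76 − 73 = 3
x=55: ŷ = 50.5 + 0.5·55 = 78; e = 75.5 − 78 = -2.5
x=60: ŷ = 50.5 + 0.5·60 = 80.5; e = 82 − 80.5 = 1.5
x=65: ŷ = 50.5 + 0.5·65 = 83; e = 82 − 83 = -1
x=75: ŷ = 50.5 + 0.5·75 = 88; e = 85.5 − 88 = -2.5
x=90: ŷ = 50.5 + 0.5·90 = 95.5; e = 97.5 − 95.5 = 2
Largest |e| is 3 at x = 45, residual 3.

e = 3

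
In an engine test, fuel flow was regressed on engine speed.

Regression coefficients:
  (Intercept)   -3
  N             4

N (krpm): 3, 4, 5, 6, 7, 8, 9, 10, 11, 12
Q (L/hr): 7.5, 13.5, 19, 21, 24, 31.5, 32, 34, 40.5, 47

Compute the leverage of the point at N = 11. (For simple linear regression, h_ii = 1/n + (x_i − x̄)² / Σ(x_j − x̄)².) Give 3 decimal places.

N̄ = (3 + 4 + 5 + 6 + 7 + 8 + 9 + 10 + 11 + 12)/10 = 7.5
Σ(N − N̄)² = 20.25 + 12.25 + 6.25 + 2.25 + 0.25 + 0.25 + 2.25 + 6.25 + 12.25 + 20.25 = 82.5
h = 1/10 + (3.5)²/82.5 = 0.1 + 0.148485 = 0.248

h = 0.248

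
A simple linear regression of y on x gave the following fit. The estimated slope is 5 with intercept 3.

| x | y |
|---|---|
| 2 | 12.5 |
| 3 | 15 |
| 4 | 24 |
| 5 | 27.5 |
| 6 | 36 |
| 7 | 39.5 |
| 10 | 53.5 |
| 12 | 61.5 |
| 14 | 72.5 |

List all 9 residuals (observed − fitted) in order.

-0.5, -3, 1, -0.5, 3, 1.5, 0.5, -1.5, -0.5

x=2: ŷ = 3 + 5·2 = 13; r = 12.5 − 13 = -0.5
x=3: ŷ = 3 + 5·3 = 18; r = 15 − 18 = -3
x=4: ŷ = 3 + 5·4 = 23; r = 24 − 23 = 1
x=5: ŷ = 3 + 5·5 = 28; r = 27.5 − 28 = -0.5
x=6: ŷ = 3 + 5·6 = 33; r = 36 − 33 = 3
x=7: ŷ = 3 + 5·7 = 38; r = 39.5 − 38 = 1.5
x=10: ŷ = 3 + 5·10 = 53; r = 53.5 − 53 = 0.5
x=12: ŷ = 3 + 5·12 = 63; r = 61.5 − 63 = -1.5
x=14: ŷ = 3 + 5·14 = 73; r = 72.5 − 73 = -0.5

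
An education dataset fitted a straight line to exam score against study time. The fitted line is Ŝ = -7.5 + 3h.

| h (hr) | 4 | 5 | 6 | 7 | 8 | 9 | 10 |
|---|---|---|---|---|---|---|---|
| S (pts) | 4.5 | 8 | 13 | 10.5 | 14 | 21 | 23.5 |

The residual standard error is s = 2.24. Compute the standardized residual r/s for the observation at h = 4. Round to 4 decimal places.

0.0000

Ŝ = -7.5 + 3·4 = 4.5
r = 4.5 − 4.5 = 0
r/s = 0 / 2.24 = 0.0000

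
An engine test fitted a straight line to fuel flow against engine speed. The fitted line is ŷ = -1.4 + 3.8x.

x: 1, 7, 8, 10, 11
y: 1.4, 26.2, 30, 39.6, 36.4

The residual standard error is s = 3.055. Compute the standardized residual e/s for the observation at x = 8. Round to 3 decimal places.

ŷ = -1.4 + 3.8·8 = 29
e = 30 − 29 = 1
e/s = 1 / 3.055 = 0.327

0.327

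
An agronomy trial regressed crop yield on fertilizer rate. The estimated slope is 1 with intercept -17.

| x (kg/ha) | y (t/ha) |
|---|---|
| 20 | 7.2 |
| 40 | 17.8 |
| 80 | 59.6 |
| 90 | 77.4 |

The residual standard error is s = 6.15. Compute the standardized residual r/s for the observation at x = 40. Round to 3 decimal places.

ŷ = -17 + 40 = 23
r = 17.8 − 23 = -5.2
r/s = -5.2 / 6.15 = -0.846

-0.846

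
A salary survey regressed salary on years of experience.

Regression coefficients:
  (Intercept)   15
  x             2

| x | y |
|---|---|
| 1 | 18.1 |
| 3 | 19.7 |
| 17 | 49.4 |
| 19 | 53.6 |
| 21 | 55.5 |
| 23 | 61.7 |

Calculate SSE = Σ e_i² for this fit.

SSE = 6.16

x=1: ŷ = 15 + 2·1 = 17; e = 18.1 − 17 = 1.1
x=3: ŷ = 15 + 2·3 = 21; e = 19.7 − 21 = -1.3
x=17: ŷ = 15 + 2·17 = 49; e = 49.4 − 49 = 0.4
x=19: ŷ = 15 + 2·19 = 53; e = 53.6 − 53 = 0.6
x=21: ŷ = 15 + 2·21 = 57; e = 55.5 − 57 = -1.5
x=23: ŷ = 15 + 2·23 = 61; e = 61.7 − 61 = 0.7
SSE = 1.21 + 1.69 + 0.16 + 0.36 + 2.25 + 0.49 = 6.16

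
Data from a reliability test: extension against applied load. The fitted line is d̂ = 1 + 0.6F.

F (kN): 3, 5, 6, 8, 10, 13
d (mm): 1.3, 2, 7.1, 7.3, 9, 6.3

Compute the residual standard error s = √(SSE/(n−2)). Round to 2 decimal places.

F=3: d̂ = 1 + 0.6·3 = 2.8; r = 1.3 − 2.8 = -1.5
F=5: d̂ = 1 + 0.6·5 = 4; r = 2 − 4 = -2
F=6: d̂ = 1 + 0.6·6 = 4.6; r = 7.1 − 4.6 = 2.5
F=8: d̂ = 1 + 0.6·8 = 5.8; r = 7.3 − 5.8 = 1.5
F=10: d̂ = 1 + 0.6·10 = 7; r = 9 − 7 = 2
F=13: d̂ = 1 + 0.6·13 = 8.8; r = 6.3 − 8.8 = -2.5
SSE = 2.25 + 4 + 6.25 + 2.25 + 4 + 6.25 = 25
s = √(25/4) = √6.25 ≈ 2.50

s = 2.50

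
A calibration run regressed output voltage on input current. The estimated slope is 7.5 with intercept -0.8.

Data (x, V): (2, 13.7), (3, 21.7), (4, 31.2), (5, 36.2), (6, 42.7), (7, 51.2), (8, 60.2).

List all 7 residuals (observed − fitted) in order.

-0.5, 0, 2, -0.5, -1.5, -0.5, 1

x=2: ŷ = -0.8 + 7.5·2 = 14.2; r = 13.7 − 14.2 = -0.5
x=3: ŷ = -0.8 + 7.5·3 = 21.7; r = 21.7 − 21.7 = 0
x=4: ŷ = -0.8 + 7.5·4 = 29.2; r = 31.2 − 29.2 = 2
x=5: ŷ = -0.8 + 7.5·5 = 36.7; r = 36.2 − 36.7 = -0.5
x=6: ŷ = -0.8 + 7.5·6 = 44.2; r = 42.7 − 44.2 = -1.5
x=7: ŷ = -0.8 + 7.5·7 = 51.7; r = 51.2 − 51.7 = -0.5
x=8: ŷ = -0.8 + 7.5·8 = 59.2; r = 60.2 − 59.2 = 1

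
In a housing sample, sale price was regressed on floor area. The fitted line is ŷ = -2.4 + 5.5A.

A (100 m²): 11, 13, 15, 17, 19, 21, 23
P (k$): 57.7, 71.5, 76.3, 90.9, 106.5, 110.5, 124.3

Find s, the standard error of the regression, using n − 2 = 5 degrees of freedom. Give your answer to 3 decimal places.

A=11: ŷ = -2.4 + 5.5·11 = 58.1; e = 57.7 − 58.1 = -0.4
A=13: ŷ = -2.4 + 5.5·13 = 69.1; e = 71.5 − 69.1 = 2.4
A=15: ŷ = -2.4 + 5.5·15 = 80.1; e = 76.3 − 80.1 = -3.8
A=17: ŷ = -2.4 + 5.5·17 = 91.1; e = 90.9 − 91.1 = -0.2
A=19: ŷ = -2.4 + 5.5·19 = 102.1; e = 106.5 − 102.1 = 4.4
A=21: ŷ = -2.4 + 5.5·21 = 113.1; e = 110.5 − 113.1 = -2.6
A=23: ŷ = -2.4 + 5.5·23 = 124.1; e = 124.3 − 124.1 = 0.2
SSE = 0.16 + 5.76 + 14.44 + 0.04 + 19.36 + 6.76 + 0.04 = 46.56
s = √(46.56/5) = √9.312 ≈ 3.052

s = 3.052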